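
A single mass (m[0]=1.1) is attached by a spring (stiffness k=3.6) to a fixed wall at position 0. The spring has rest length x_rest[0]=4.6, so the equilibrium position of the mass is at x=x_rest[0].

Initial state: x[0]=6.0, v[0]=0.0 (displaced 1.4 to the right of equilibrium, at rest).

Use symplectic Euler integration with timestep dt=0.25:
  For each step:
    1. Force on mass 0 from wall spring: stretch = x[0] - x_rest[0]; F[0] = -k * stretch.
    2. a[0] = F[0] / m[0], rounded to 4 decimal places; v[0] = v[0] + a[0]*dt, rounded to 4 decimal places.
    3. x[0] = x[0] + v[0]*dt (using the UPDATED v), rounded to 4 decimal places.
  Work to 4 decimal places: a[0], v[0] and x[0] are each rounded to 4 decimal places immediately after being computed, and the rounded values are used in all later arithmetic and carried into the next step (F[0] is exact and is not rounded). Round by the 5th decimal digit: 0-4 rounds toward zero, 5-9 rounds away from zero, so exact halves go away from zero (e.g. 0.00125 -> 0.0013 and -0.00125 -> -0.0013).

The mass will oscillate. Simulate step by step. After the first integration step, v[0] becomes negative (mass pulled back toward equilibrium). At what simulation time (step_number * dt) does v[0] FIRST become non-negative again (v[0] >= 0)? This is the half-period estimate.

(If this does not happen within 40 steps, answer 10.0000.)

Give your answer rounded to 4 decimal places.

Step 0: x=[6.0000] v=[0.0000]
Step 1: x=[5.7136] v=[-1.1455]
Step 2: x=[5.1995] v=[-2.0566]
Step 3: x=[4.5627] v=[-2.5471]
Step 4: x=[3.9336] v=[-2.5166]
Step 5: x=[3.4408] v=[-1.9714]
Step 6: x=[3.1851] v=[-1.0230]
Step 7: x=[3.2188] v=[0.1347]
First v>=0 after going negative at step 7, time=1.7500

Answer: 1.7500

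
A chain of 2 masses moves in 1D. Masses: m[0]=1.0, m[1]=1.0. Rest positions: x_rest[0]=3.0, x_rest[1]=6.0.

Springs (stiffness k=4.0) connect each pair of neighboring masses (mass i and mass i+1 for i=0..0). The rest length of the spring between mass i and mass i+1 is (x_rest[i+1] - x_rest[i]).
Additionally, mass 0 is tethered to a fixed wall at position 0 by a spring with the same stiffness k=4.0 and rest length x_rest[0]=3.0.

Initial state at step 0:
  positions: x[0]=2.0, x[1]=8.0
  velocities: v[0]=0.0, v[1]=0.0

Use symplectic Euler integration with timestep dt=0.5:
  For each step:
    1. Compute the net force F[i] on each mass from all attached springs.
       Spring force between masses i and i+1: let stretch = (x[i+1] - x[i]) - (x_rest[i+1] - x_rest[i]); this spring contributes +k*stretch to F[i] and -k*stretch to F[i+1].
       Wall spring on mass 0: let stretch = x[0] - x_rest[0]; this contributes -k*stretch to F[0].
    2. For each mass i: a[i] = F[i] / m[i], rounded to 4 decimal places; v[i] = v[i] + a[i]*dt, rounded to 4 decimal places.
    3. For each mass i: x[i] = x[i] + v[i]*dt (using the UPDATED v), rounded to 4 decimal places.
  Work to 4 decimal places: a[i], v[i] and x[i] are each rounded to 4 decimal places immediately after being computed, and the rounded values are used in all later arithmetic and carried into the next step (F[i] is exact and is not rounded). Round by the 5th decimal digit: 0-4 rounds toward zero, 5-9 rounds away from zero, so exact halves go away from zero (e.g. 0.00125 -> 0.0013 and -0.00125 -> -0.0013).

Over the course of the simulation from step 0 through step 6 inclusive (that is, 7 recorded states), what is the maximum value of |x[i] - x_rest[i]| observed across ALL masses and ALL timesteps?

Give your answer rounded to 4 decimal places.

Answer: 3.0000

Derivation:
Step 0: x=[2.0000 8.0000] v=[0.0000 0.0000]
Step 1: x=[6.0000 5.0000] v=[8.0000 -6.0000]
Step 2: x=[3.0000 6.0000] v=[-6.0000 2.0000]
Step 3: x=[0.0000 7.0000] v=[-6.0000 2.0000]
Step 4: x=[4.0000 4.0000] v=[8.0000 -6.0000]
Step 5: x=[4.0000 4.0000] v=[0.0000 0.0000]
Step 6: x=[0.0000 7.0000] v=[-8.0000 6.0000]
Max displacement = 3.0000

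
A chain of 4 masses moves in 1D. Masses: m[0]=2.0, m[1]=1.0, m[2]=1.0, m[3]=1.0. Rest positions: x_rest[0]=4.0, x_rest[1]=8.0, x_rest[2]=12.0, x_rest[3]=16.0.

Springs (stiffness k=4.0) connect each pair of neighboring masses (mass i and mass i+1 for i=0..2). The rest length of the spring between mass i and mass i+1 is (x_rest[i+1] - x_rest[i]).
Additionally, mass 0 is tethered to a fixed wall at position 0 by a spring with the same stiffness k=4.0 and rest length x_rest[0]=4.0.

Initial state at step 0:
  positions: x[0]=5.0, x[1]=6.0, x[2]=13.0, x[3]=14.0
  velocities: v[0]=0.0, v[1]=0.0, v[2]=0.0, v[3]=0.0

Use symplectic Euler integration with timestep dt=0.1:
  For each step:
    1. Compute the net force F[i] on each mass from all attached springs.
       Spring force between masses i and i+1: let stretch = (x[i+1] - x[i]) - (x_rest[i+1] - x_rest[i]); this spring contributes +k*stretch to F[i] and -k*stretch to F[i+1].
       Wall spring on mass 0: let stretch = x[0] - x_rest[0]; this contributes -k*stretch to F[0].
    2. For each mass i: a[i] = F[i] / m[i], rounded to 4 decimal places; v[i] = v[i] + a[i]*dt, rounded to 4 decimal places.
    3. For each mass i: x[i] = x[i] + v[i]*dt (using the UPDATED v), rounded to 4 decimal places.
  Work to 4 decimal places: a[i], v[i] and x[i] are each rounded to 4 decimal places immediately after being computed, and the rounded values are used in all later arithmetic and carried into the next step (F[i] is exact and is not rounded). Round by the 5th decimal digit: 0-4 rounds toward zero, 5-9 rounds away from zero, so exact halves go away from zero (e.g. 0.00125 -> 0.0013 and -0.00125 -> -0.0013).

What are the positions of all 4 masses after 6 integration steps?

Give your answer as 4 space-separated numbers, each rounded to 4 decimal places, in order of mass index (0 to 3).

Answer: 3.8047 9.1305 9.9569 15.6621

Derivation:
Step 0: x=[5.0000 6.0000 13.0000 14.0000] v=[0.0000 0.0000 0.0000 0.0000]
Step 1: x=[4.9200 6.2400 12.7600 14.1200] v=[-0.8000 2.4000 -2.4000 1.2000]
Step 2: x=[4.7680 6.6880 12.3136 14.3456] v=[-1.5200 4.4800 -4.4640 2.2560]
Step 3: x=[4.5590 7.2842 11.7235 14.6499] v=[-2.0896 5.9622 -5.9014 3.0432]
Step 4: x=[4.3134 7.9490 11.0728 14.9972] v=[-2.4564 6.6478 -6.5066 3.4726]
Step 5: x=[4.0542 8.5933 10.4542 15.3475] v=[-2.5920 6.4431 -6.1864 3.5028]
Step 6: x=[3.8047 9.1305 9.9569 15.6621] v=[-2.4950 5.3718 -4.9734 3.1455]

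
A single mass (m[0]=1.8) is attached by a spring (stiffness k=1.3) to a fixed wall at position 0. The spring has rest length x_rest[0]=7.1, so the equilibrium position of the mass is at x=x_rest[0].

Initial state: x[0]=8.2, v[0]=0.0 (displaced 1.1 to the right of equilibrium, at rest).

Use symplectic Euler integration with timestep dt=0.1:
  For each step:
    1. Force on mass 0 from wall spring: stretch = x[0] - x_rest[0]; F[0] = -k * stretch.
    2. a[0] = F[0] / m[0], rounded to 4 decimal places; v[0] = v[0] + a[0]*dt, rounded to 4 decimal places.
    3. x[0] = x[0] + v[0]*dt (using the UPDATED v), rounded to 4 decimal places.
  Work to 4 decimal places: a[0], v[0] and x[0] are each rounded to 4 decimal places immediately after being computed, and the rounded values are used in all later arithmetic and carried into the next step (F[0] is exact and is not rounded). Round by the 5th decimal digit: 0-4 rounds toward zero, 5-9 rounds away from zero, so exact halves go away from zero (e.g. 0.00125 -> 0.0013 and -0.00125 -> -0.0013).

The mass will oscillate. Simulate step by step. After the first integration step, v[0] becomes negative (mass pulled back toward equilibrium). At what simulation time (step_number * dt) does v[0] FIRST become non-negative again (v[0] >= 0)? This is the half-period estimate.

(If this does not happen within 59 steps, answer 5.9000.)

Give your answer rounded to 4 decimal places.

Answer: 3.7000

Derivation:
Step 0: x=[8.2000] v=[0.0000]
Step 1: x=[8.1921] v=[-0.0794]
Step 2: x=[8.1763] v=[-0.1583]
Step 3: x=[8.1527] v=[-0.2360]
Step 4: x=[8.1215] v=[-0.3120]
Step 5: x=[8.0829] v=[-0.3858]
Step 6: x=[8.0372] v=[-0.4568]
Step 7: x=[7.9848] v=[-0.5245]
Step 8: x=[7.9260] v=[-0.5884]
Step 9: x=[7.8612] v=[-0.6481]
Step 10: x=[7.7909] v=[-0.7031]
Step 11: x=[7.7156] v=[-0.7530]
Step 12: x=[7.6359] v=[-0.7975]
Step 13: x=[7.5523] v=[-0.8362]
Step 14: x=[7.4654] v=[-0.8689]
Step 15: x=[7.3759] v=[-0.8953]
Step 16: x=[7.2844] v=[-0.9152]
Step 17: x=[7.1916] v=[-0.9285]
Step 18: x=[7.0981] v=[-0.9351]
Step 19: x=[7.0046] v=[-0.9350]
Step 20: x=[6.9118] v=[-0.9281]
Step 21: x=[6.8204] v=[-0.9145]
Step 22: x=[6.7310] v=[-0.8943]
Step 23: x=[6.6442] v=[-0.8677]
Step 24: x=[6.5607] v=[-0.8348]
Step 25: x=[6.4811] v=[-0.7959]
Step 26: x=[6.4060] v=[-0.7512]
Step 27: x=[6.3359] v=[-0.7011]
Step 28: x=[6.2713] v=[-0.6459]
Step 29: x=[6.2127] v=[-0.5861]
Step 30: x=[6.1605] v=[-0.5220]
Step 31: x=[6.1151] v=[-0.4542]
Step 32: x=[6.0768] v=[-0.3831]
Step 33: x=[6.0459] v=[-0.3092]
Step 34: x=[6.0226] v=[-0.2331]
Step 35: x=[6.0071] v=[-0.1553]
Step 36: x=[5.9995] v=[-0.0764]
Step 37: x=[5.9998] v=[0.0031]
First v>=0 after going negative at step 37, time=3.7000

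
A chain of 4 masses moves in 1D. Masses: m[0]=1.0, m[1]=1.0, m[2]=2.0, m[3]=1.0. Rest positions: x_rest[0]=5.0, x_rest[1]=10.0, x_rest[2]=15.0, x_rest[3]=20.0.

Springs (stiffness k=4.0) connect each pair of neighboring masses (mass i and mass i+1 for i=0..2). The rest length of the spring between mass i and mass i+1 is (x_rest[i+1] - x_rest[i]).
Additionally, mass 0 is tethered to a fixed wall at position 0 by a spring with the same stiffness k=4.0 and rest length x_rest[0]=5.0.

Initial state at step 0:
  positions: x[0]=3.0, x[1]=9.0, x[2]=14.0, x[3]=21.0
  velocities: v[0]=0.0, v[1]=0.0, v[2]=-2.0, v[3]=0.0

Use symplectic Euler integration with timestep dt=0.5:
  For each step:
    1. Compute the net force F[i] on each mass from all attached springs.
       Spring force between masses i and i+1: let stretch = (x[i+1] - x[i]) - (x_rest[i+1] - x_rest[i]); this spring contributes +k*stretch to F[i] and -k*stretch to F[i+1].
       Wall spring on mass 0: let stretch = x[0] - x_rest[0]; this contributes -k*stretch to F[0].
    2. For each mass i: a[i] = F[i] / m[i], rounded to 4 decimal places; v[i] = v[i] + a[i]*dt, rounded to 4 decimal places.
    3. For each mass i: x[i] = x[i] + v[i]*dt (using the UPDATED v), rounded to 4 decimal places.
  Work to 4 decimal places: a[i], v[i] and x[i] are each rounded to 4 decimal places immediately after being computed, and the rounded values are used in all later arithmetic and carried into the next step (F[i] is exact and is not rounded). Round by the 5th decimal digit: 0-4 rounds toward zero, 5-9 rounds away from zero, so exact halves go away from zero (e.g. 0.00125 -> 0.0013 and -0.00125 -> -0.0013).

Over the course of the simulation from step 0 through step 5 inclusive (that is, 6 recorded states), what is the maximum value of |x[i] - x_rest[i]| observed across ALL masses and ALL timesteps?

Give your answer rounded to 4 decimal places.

Step 0: x=[3.0000 9.0000 14.0000 21.0000] v=[0.0000 0.0000 -2.0000 0.0000]
Step 1: x=[6.0000 8.0000 14.0000 19.0000] v=[6.0000 -2.0000 0.0000 -4.0000]
Step 2: x=[5.0000 11.0000 13.5000 17.0000] v=[-2.0000 6.0000 -1.0000 -4.0000]
Step 3: x=[5.0000 10.5000 13.5000 16.5000] v=[0.0000 -1.0000 0.0000 -1.0000]
Step 4: x=[5.5000 7.5000 13.5000 18.0000] v=[1.0000 -6.0000 0.0000 3.0000]
Step 5: x=[2.5000 8.5000 12.7500 20.0000] v=[-6.0000 2.0000 -1.5000 4.0000]
Max displacement = 3.5000

Answer: 3.5000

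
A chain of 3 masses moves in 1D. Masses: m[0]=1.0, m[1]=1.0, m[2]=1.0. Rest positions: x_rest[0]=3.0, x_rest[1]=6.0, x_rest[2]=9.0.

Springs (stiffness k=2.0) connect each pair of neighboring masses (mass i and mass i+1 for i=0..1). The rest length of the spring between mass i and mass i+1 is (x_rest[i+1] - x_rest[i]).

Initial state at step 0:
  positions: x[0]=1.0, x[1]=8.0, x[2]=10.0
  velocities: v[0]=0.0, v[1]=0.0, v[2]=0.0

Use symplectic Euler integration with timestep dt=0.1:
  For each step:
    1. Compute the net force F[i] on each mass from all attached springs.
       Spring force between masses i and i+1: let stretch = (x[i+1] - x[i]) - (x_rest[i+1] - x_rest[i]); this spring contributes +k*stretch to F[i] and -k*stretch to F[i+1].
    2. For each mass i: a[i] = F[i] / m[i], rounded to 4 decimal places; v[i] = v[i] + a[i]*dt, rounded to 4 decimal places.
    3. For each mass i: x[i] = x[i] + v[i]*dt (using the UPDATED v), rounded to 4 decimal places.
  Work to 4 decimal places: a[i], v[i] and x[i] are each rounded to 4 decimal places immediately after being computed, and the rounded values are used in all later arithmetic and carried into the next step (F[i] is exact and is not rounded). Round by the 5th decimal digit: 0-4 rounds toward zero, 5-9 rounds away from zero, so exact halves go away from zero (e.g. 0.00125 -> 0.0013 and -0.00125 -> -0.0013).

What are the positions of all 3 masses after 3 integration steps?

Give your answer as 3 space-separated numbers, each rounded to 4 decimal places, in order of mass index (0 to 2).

Answer: 1.4622 7.4296 10.1082

Derivation:
Step 0: x=[1.0000 8.0000 10.0000] v=[0.0000 0.0000 0.0000]
Step 1: x=[1.0800 7.9000 10.0200] v=[0.8000 -1.0000 0.2000]
Step 2: x=[1.2364 7.7060 10.0576] v=[1.5640 -1.9400 0.3760]
Step 3: x=[1.4622 7.4296 10.1082] v=[2.2579 -2.7636 0.5057]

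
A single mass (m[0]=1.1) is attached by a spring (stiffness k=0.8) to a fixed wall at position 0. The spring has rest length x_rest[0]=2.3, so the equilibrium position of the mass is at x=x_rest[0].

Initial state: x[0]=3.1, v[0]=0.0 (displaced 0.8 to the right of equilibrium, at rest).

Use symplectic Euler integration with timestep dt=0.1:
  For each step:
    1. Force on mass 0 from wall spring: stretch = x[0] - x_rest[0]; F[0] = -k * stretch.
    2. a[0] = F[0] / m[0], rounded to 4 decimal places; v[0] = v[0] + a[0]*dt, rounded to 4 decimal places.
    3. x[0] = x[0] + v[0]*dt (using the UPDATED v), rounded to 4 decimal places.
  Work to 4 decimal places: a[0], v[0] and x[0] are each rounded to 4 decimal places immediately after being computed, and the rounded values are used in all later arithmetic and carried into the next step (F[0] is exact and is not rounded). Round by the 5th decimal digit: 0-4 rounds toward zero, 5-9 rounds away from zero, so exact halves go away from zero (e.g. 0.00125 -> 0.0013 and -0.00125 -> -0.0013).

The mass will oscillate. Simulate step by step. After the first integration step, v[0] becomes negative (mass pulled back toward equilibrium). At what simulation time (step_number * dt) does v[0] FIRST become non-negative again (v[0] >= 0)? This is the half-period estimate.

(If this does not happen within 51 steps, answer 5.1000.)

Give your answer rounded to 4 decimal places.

Step 0: x=[3.1000] v=[0.0000]
Step 1: x=[3.0942] v=[-0.0582]
Step 2: x=[3.0826] v=[-0.1160]
Step 3: x=[3.0653] v=[-0.1729]
Step 4: x=[3.0424] v=[-0.2286]
Step 5: x=[3.0141] v=[-0.2826]
Step 6: x=[2.9807] v=[-0.3345]
Step 7: x=[2.9423] v=[-0.3840]
Step 8: x=[2.8992] v=[-0.4307]
Step 9: x=[2.8518] v=[-0.4743]
Step 10: x=[2.8004] v=[-0.5144]
Step 11: x=[2.7453] v=[-0.5508]
Step 12: x=[2.6870] v=[-0.5832]
Step 13: x=[2.6259] v=[-0.6114]
Step 14: x=[2.5624] v=[-0.6351]
Step 15: x=[2.4970] v=[-0.6542]
Step 16: x=[2.4302] v=[-0.6685]
Step 17: x=[2.3624] v=[-0.6780]
Step 18: x=[2.2942] v=[-0.6825]
Step 19: x=[2.2260] v=[-0.6821]
Step 20: x=[2.1583] v=[-0.6767]
Step 21: x=[2.0917] v=[-0.6664]
Step 22: x=[2.0266] v=[-0.6513]
Step 23: x=[1.9635] v=[-0.6314]
Step 24: x=[1.9028] v=[-0.6069]
Step 25: x=[1.8450] v=[-0.5780]
Step 26: x=[1.7905] v=[-0.5449]
Step 27: x=[1.7397] v=[-0.5079]
Step 28: x=[1.6930] v=[-0.4672]
Step 29: x=[1.6507] v=[-0.4231]
Step 30: x=[1.6131] v=[-0.3759]
Step 31: x=[1.5805] v=[-0.3259]
Step 32: x=[1.5531] v=[-0.2736]
Step 33: x=[1.5312] v=[-0.2193]
Step 34: x=[1.5149] v=[-0.1634]
Step 35: x=[1.5043] v=[-0.1063]
Step 36: x=[1.4995] v=[-0.0484]
Step 37: x=[1.5005] v=[0.0098]
First v>=0 after going negative at step 37, time=3.7000

Answer: 3.7000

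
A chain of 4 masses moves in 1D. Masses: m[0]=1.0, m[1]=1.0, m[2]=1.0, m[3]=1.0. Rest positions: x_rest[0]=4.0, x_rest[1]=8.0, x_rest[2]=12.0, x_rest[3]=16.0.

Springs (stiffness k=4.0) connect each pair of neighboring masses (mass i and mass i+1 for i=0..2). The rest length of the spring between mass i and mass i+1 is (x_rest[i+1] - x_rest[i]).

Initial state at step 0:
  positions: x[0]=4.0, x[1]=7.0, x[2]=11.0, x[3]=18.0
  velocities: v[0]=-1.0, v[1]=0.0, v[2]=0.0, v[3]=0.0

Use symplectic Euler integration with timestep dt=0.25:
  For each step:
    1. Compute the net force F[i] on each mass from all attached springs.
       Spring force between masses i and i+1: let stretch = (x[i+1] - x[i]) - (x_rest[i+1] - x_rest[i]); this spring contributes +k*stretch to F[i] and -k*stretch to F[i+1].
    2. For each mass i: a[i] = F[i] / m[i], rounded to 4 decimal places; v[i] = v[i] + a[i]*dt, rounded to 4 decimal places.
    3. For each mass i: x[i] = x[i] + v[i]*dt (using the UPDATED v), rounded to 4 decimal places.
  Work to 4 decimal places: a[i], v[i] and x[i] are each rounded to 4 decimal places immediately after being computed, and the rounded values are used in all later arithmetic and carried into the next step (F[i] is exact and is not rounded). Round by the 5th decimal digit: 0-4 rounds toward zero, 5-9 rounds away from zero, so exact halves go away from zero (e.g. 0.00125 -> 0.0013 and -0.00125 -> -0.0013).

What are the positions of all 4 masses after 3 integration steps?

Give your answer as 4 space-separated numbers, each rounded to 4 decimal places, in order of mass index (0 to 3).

Answer: 2.5625 8.2031 13.3281 15.1563

Derivation:
Step 0: x=[4.0000 7.0000 11.0000 18.0000] v=[-1.0000 0.0000 0.0000 0.0000]
Step 1: x=[3.5000 7.2500 11.7500 17.2500] v=[-2.0000 1.0000 3.0000 -3.0000]
Step 2: x=[2.9375 7.6875 12.7500 16.1250] v=[-2.2500 1.7500 4.0000 -4.5000]
Step 3: x=[2.5625 8.2031 13.3281 15.1563] v=[-1.5000 2.0625 2.3125 -3.8750]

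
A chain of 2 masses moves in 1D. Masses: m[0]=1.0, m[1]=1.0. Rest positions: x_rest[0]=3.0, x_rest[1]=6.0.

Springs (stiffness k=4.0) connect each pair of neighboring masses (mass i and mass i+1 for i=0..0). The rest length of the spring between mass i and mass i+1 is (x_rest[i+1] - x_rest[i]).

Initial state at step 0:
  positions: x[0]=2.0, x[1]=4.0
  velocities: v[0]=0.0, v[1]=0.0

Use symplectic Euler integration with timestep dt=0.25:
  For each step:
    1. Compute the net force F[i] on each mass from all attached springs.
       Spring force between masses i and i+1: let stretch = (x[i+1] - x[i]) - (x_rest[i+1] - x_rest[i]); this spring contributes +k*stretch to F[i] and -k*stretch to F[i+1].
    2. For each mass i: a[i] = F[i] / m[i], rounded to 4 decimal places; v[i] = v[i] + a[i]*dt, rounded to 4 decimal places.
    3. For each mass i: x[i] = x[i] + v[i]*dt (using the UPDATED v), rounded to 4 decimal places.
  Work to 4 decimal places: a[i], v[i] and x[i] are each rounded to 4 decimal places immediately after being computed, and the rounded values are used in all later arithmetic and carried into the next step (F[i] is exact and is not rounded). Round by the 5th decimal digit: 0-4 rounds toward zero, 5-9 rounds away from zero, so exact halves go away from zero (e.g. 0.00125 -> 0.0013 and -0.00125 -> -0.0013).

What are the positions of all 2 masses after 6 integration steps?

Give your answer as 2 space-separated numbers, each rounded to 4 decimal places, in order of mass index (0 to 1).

Step 0: x=[2.0000 4.0000] v=[0.0000 0.0000]
Step 1: x=[1.7500 4.2500] v=[-1.0000 1.0000]
Step 2: x=[1.3750 4.6250] v=[-1.5000 1.5000]
Step 3: x=[1.0625 4.9375] v=[-1.2500 1.2500]
Step 4: x=[0.9688 5.0313] v=[-0.3750 0.3750]
Step 5: x=[1.1407 4.8594] v=[0.6875 -0.6875]
Step 6: x=[1.4923 4.5079] v=[1.4062 -1.4062]

Answer: 1.4923 4.5079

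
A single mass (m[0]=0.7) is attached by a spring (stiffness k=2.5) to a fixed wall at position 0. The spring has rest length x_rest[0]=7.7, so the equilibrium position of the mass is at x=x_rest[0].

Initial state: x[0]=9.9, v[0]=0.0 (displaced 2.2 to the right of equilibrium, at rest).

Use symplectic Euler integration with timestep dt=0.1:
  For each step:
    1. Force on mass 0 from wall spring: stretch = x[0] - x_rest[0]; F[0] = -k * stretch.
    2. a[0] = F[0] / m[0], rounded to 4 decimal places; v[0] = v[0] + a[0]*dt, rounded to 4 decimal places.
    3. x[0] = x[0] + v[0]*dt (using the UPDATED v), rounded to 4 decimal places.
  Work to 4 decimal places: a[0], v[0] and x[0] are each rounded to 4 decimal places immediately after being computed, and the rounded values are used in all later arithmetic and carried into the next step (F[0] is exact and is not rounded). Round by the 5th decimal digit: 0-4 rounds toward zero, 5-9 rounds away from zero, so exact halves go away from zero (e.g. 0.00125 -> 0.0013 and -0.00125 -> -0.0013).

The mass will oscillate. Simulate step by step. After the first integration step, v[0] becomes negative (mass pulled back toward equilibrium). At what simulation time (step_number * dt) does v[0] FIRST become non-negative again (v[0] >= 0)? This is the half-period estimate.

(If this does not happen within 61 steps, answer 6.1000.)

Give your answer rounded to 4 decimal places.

Answer: 1.7000

Derivation:
Step 0: x=[9.9000] v=[0.0000]
Step 1: x=[9.8214] v=[-0.7857]
Step 2: x=[9.6671] v=[-1.5433]
Step 3: x=[9.4425] v=[-2.2458]
Step 4: x=[9.1557] v=[-2.8681]
Step 5: x=[8.8169] v=[-3.3880]
Step 6: x=[8.4382] v=[-3.7869]
Step 7: x=[8.0332] v=[-4.0505]
Step 8: x=[7.6163] v=[-4.1695]
Step 9: x=[7.2023] v=[-4.1396]
Step 10: x=[6.8061] v=[-3.9619]
Step 11: x=[6.4418] v=[-3.6427]
Step 12: x=[6.1225] v=[-3.1933]
Step 13: x=[5.8595] v=[-2.6299]
Step 14: x=[5.6622] v=[-1.9726]
Step 15: x=[5.5377] v=[-1.2448]
Step 16: x=[5.4904] v=[-0.4726]
Step 17: x=[5.5221] v=[0.3165]
First v>=0 after going negative at step 17, time=1.7000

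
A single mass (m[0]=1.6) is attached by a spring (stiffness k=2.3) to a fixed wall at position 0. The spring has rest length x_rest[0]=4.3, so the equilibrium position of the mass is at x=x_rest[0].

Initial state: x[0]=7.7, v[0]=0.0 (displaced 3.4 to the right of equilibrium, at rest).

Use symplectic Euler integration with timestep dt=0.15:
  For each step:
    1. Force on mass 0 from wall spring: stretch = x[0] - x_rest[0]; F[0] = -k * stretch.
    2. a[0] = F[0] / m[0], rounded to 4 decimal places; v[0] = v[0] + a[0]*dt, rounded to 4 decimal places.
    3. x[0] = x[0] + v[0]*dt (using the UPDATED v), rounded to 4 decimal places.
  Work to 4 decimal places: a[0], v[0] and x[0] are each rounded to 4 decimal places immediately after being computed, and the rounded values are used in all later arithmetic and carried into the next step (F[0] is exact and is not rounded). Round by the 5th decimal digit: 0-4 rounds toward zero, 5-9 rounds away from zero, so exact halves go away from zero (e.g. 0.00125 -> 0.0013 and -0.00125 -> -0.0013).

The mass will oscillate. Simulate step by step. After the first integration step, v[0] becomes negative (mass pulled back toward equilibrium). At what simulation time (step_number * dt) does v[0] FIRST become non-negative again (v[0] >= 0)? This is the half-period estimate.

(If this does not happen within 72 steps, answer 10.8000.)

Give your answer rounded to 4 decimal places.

Step 0: x=[7.7000] v=[0.0000]
Step 1: x=[7.5900] v=[-0.7331]
Step 2: x=[7.3736] v=[-1.4425]
Step 3: x=[7.0578] v=[-2.1052]
Step 4: x=[6.6528] v=[-2.6998]
Step 5: x=[6.1717] v=[-3.2071]
Step 6: x=[5.6301] v=[-3.6107]
Step 7: x=[5.0455] v=[-3.8975]
Step 8: x=[4.4368] v=[-4.0583]
Step 9: x=[3.8236] v=[-4.0878]
Step 10: x=[3.2258] v=[-3.9851]
Step 11: x=[2.6628] v=[-3.7535]
Step 12: x=[2.1527] v=[-3.4005]
Step 13: x=[1.7121] v=[-2.9375]
Step 14: x=[1.3552] v=[-2.3795]
Step 15: x=[1.0935] v=[-1.7445]
Step 16: x=[0.9355] v=[-1.0531]
Step 17: x=[0.8864] v=[-0.3276]
Step 18: x=[0.9477] v=[0.4085]
First v>=0 after going negative at step 18, time=2.7000

Answer: 2.7000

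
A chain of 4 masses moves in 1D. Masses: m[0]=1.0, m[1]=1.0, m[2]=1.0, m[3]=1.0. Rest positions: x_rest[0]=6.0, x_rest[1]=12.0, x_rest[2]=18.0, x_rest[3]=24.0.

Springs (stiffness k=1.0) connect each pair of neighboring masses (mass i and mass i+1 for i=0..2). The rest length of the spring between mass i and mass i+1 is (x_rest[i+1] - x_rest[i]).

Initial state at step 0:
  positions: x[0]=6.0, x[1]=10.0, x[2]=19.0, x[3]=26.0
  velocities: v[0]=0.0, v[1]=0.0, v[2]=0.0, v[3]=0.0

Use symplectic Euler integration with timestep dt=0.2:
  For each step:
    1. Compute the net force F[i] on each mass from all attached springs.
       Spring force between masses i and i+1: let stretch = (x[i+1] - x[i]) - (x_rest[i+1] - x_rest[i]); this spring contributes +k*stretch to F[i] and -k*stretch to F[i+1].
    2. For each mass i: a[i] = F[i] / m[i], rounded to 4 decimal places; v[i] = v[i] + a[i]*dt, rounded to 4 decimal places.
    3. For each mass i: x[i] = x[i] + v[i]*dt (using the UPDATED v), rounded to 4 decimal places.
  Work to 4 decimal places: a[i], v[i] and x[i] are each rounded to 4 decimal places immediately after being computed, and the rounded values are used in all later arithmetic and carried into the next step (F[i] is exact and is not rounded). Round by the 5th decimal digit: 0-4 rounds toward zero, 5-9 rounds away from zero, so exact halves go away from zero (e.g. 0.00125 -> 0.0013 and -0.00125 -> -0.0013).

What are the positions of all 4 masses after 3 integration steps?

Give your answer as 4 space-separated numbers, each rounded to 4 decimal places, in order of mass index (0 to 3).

Answer: 5.5747 11.0908 18.5820 25.7526

Derivation:
Step 0: x=[6.0000 10.0000 19.0000 26.0000] v=[0.0000 0.0000 0.0000 0.0000]
Step 1: x=[5.9200 10.2000 18.9200 25.9600] v=[-0.4000 1.0000 -0.4000 -0.2000]
Step 2: x=[5.7712 10.5776 18.7728 25.8784] v=[-0.7440 1.8880 -0.7360 -0.4080]
Step 3: x=[5.5747 11.0908 18.5820 25.7526] v=[-0.9827 2.5658 -0.9539 -0.6291]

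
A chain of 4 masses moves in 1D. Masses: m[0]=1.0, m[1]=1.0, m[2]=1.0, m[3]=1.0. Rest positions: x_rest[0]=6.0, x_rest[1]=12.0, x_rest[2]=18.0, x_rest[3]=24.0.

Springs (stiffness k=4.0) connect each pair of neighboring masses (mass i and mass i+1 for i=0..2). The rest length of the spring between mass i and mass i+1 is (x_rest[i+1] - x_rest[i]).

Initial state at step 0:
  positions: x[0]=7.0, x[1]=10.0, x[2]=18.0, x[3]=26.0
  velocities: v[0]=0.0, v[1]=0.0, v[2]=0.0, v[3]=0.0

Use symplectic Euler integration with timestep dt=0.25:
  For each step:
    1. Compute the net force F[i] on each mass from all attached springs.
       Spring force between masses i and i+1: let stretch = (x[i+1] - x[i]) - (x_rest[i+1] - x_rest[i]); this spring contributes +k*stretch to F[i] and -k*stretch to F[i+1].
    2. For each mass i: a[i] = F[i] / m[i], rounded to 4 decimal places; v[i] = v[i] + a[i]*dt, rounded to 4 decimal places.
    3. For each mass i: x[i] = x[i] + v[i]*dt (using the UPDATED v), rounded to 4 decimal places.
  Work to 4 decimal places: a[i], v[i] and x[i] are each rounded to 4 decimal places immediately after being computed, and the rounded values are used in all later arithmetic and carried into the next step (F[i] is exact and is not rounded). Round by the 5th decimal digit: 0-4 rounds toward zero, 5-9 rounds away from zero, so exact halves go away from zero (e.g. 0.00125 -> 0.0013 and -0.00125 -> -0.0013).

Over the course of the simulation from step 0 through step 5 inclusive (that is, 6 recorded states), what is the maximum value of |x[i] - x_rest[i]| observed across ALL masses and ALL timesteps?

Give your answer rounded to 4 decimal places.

Step 0: x=[7.0000 10.0000 18.0000 26.0000] v=[0.0000 0.0000 0.0000 0.0000]
Step 1: x=[6.2500 11.2500 18.0000 25.5000] v=[-3.0000 5.0000 0.0000 -2.0000]
Step 2: x=[5.2500 12.9375 18.1875 24.6250] v=[-4.0000 6.7500 0.7500 -3.5000]
Step 3: x=[4.6719 14.0156 18.6719 23.6406] v=[-2.3125 4.3125 1.9375 -3.9375]
Step 4: x=[4.9297 13.9219 19.2344 22.9141] v=[1.0312 -0.3749 2.2499 -2.9062]
Step 5: x=[5.9356 12.9083 19.3887 22.7676] v=[4.0234 -4.0546 0.6171 -0.5859]
Max displacement = 2.0156

Answer: 2.0156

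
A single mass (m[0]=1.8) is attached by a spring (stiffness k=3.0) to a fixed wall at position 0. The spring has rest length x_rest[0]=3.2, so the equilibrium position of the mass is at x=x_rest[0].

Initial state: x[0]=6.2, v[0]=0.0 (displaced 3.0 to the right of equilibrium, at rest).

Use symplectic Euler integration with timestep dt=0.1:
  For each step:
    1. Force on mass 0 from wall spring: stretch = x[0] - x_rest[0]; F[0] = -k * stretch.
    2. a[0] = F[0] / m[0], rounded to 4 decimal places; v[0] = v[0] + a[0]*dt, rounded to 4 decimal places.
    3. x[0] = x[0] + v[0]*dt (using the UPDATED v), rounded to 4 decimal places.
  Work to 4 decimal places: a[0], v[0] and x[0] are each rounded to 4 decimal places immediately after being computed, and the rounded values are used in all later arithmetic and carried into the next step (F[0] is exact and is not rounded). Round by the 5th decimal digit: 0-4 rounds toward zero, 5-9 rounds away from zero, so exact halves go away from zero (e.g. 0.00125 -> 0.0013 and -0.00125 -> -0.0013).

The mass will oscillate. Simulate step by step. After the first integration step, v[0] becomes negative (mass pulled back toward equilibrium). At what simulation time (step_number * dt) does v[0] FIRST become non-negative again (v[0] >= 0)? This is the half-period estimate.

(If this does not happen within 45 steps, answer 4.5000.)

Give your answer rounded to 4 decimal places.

Step 0: x=[6.2000] v=[0.0000]
Step 1: x=[6.1500] v=[-0.5000]
Step 2: x=[6.0508] v=[-0.9917]
Step 3: x=[5.9041] v=[-1.4668]
Step 4: x=[5.7124] v=[-1.9175]
Step 5: x=[5.4788] v=[-2.3362]
Step 6: x=[5.2072] v=[-2.7160]
Step 7: x=[4.9022] v=[-3.0505]
Step 8: x=[4.5688] v=[-3.3342]
Step 9: x=[4.2126] v=[-3.5623]
Step 10: x=[3.8395] v=[-3.7311]
Step 11: x=[3.4557] v=[-3.8377]
Step 12: x=[3.0677] v=[-3.8803]
Step 13: x=[2.6819] v=[-3.8583]
Step 14: x=[2.3047] v=[-3.7720]
Step 15: x=[1.9424] v=[-3.6228]
Step 16: x=[1.6011] v=[-3.4132]
Step 17: x=[1.2864] v=[-3.1467]
Step 18: x=[1.0036] v=[-2.8278]
Step 19: x=[0.7574] v=[-2.4617]
Step 20: x=[0.5519] v=[-2.0546]
Step 21: x=[0.3906] v=[-1.6133]
Step 22: x=[0.2761] v=[-1.1451]
Step 23: x=[0.2103] v=[-0.6578]
Step 24: x=[0.1944] v=[-0.1595]
Step 25: x=[0.2285] v=[0.3414]
First v>=0 after going negative at step 25, time=2.5000

Answer: 2.5000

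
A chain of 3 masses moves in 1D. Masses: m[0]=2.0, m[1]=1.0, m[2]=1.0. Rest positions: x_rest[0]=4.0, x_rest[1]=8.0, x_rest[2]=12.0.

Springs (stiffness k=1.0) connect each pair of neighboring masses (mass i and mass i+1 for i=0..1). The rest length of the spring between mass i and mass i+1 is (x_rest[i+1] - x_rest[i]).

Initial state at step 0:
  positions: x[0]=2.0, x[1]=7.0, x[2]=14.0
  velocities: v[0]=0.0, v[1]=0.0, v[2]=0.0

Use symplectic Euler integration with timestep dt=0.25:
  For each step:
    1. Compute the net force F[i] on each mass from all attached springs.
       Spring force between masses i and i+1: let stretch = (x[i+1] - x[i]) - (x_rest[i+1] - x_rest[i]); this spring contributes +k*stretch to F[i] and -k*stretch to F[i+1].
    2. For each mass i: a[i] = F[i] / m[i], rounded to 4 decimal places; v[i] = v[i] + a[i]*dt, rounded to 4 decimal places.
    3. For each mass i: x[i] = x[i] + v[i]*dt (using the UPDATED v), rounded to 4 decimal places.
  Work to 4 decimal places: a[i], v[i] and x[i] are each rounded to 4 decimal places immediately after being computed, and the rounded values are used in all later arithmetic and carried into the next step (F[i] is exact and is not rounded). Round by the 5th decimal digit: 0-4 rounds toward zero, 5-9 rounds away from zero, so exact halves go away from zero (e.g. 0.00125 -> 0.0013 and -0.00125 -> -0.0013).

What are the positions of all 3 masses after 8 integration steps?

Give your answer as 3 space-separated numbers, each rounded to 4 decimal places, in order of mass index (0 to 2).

Step 0: x=[2.0000 7.0000 14.0000] v=[0.0000 0.0000 0.0000]
Step 1: x=[2.0313 7.1250 13.8125] v=[0.1250 0.5000 -0.7500]
Step 2: x=[2.0967 7.3496 13.4570] v=[0.2617 0.8985 -1.4219]
Step 3: x=[2.2013 7.6276 12.9698] v=[0.4183 1.1121 -1.9488]
Step 4: x=[2.3505 7.9004 12.3987] v=[0.5966 1.0911 -2.2844]
Step 5: x=[2.5481 8.1075 11.7965] v=[0.7904 0.8282 -2.4090]
Step 6: x=[2.7944 8.1977 11.2137] v=[0.9853 0.3606 -2.3313]
Step 7: x=[3.0846 8.1387 10.6924] v=[1.1607 -0.2362 -2.0853]
Step 8: x=[3.4077 7.9234 10.2615] v=[1.2925 -0.8613 -1.7237]

Answer: 3.4077 7.9234 10.2615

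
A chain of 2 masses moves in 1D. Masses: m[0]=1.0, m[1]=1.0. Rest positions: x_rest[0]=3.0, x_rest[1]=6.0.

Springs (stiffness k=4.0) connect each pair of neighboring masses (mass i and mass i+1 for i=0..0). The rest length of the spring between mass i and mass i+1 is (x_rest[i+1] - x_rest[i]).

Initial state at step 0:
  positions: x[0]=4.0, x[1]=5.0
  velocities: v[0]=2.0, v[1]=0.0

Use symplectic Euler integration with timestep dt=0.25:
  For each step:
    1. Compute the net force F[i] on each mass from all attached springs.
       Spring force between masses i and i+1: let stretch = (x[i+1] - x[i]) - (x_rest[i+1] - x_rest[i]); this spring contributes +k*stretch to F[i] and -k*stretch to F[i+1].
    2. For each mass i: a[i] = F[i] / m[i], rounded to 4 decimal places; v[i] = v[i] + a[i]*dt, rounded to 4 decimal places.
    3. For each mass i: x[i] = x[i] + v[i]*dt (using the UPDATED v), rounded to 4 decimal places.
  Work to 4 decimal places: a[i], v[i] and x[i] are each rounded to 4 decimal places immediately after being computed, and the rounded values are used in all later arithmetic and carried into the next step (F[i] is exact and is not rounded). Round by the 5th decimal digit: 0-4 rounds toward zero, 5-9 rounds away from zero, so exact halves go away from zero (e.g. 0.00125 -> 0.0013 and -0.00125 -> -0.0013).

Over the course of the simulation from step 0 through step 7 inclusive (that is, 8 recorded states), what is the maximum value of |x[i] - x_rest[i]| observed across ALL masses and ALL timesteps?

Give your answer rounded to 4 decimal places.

Step 0: x=[4.0000 5.0000] v=[2.0000 0.0000]
Step 1: x=[4.0000 5.5000] v=[0.0000 2.0000]
Step 2: x=[3.6250 6.3750] v=[-1.5000 3.5000]
Step 3: x=[3.1875 7.3125] v=[-1.7500 3.7500]
Step 4: x=[3.0313 7.9688] v=[-0.6250 2.6250]
Step 5: x=[3.3594 8.1407] v=[1.3125 0.6875]
Step 6: x=[4.1329 7.8673] v=[3.0938 -1.0938]
Step 7: x=[5.0900 7.4103] v=[3.8282 -1.8282]
Max displacement = 2.1407

Answer: 2.1407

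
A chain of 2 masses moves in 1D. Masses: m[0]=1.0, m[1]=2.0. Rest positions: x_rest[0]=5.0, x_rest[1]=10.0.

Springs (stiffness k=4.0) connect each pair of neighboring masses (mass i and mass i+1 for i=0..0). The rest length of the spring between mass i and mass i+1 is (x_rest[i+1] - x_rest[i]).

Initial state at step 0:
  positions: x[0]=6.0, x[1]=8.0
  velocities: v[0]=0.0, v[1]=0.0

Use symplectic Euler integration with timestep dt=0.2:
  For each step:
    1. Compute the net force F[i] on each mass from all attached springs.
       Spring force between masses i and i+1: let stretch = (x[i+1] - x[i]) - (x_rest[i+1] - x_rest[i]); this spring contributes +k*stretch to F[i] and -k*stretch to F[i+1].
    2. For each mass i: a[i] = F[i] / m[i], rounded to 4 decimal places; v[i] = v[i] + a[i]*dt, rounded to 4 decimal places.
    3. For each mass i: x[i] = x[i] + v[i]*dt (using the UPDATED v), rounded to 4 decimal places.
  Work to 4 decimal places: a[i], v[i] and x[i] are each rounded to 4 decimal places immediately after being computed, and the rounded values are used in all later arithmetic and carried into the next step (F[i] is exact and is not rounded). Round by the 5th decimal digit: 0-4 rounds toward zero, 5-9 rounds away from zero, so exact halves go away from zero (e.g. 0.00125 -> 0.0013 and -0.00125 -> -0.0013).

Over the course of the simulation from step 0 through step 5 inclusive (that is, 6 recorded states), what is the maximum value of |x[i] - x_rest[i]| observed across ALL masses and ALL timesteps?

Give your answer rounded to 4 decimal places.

Answer: 2.8840

Derivation:
Step 0: x=[6.0000 8.0000] v=[0.0000 0.0000]
Step 1: x=[5.5200 8.2400] v=[-2.4000 1.2000]
Step 2: x=[4.6752 8.6624] v=[-4.2240 2.1120]
Step 3: x=[3.6684 9.1658] v=[-5.0342 2.5171]
Step 4: x=[2.7411 9.6294] v=[-4.6363 2.3181]
Step 5: x=[2.1160 9.9420] v=[-3.1257 1.5628]
Max displacement = 2.8840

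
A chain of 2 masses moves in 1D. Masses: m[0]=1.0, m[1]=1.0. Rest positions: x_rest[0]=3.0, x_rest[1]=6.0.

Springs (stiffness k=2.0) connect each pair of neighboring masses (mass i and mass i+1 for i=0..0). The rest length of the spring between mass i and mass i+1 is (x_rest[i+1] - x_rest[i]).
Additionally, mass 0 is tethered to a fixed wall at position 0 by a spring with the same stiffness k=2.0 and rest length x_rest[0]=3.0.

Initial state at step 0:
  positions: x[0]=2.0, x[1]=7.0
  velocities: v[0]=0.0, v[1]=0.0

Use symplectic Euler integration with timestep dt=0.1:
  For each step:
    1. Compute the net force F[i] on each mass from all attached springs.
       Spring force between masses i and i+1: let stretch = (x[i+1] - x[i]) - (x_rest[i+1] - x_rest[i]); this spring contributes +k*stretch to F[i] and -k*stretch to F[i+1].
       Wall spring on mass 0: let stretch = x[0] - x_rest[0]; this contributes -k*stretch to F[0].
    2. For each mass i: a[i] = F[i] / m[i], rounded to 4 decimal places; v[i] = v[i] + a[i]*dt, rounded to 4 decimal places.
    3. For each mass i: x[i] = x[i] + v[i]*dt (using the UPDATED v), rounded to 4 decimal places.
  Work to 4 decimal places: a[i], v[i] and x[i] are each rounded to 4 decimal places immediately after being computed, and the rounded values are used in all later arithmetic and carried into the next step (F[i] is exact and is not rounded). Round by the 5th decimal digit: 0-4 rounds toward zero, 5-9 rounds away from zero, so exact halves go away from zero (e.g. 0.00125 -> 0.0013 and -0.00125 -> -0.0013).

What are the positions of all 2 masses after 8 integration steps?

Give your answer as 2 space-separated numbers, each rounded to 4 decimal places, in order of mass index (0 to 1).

Step 0: x=[2.0000 7.0000] v=[0.0000 0.0000]
Step 1: x=[2.0600 6.9600] v=[0.6000 -0.4000]
Step 2: x=[2.1768 6.8820] v=[1.1680 -0.7800]
Step 3: x=[2.3442 6.7699] v=[1.6737 -1.1210]
Step 4: x=[2.5532 6.6293] v=[2.0900 -1.4061]
Step 5: x=[2.7927 6.4672] v=[2.3946 -1.6213]
Step 6: x=[3.0498 6.2916] v=[2.5710 -1.7562]
Step 7: x=[3.3107 6.1111] v=[2.6094 -1.8046]
Step 8: x=[3.5614 5.9346] v=[2.5073 -1.7647]

Answer: 3.5614 5.9346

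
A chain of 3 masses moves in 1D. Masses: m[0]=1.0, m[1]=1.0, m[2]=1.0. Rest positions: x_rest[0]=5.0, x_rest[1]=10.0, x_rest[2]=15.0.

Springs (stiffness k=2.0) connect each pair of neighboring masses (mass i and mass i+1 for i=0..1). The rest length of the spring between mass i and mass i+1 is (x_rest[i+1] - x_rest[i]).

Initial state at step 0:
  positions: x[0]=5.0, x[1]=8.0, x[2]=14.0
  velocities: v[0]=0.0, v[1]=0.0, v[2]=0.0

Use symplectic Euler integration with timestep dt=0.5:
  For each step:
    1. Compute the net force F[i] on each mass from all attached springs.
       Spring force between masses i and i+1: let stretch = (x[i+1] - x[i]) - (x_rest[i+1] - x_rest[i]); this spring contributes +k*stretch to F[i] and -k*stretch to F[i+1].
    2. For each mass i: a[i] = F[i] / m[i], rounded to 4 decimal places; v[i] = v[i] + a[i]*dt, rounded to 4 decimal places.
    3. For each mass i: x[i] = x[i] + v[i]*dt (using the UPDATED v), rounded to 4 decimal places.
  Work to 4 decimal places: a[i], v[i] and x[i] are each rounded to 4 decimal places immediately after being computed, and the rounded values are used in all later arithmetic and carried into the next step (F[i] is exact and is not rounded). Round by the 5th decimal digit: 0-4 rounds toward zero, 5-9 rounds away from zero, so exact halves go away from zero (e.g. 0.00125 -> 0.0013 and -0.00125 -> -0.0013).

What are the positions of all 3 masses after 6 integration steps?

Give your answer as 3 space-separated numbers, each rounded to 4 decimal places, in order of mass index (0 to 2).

Step 0: x=[5.0000 8.0000 14.0000] v=[0.0000 0.0000 0.0000]
Step 1: x=[4.0000 9.5000 13.5000] v=[-2.0000 3.0000 -1.0000]
Step 2: x=[3.2500 10.2500 13.5000] v=[-1.5000 1.5000 0.0000]
Step 3: x=[3.5000 9.1250 14.3750] v=[0.5000 -2.2500 1.7500]
Step 4: x=[4.0625 7.8125 15.1250] v=[1.1250 -2.6250 1.5000]
Step 5: x=[4.0000 8.2813 14.7188] v=[-0.1250 0.9375 -0.8125]
Step 6: x=[3.5782 9.8282 13.5938] v=[-0.8437 3.0937 -2.2500]

Answer: 3.5782 9.8282 13.5938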